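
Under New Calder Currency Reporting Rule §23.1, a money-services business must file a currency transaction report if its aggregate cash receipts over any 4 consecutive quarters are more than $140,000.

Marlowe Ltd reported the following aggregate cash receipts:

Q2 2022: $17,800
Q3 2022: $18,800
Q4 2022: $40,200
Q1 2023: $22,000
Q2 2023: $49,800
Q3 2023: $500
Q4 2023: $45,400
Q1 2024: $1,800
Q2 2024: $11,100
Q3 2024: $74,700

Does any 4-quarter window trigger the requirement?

Q2 2022–Q1 2023: $17,800 + $18,800 + $40,200 + $22,000 = $98,800 (under)
Q3 2022–Q2 2023: $18,800 + $40,200 + $22,000 + $49,800 = $130,800 (under)
Q4 2022–Q3 2023: $40,200 + $22,000 + $49,800 + $500 = $112,500 (under)
Q1 2023–Q4 2023: $22,000 + $49,800 + $500 + $45,400 = $117,700 (under)
Q2 2023–Q1 2024: $49,800 + $500 + $45,400 + $1,800 = $97,500 (under)
Q3 2023–Q2 2024: $500 + $45,400 + $1,800 + $11,100 = $58,800 (under)
Q4 2023–Q3 2024: $45,400 + $1,800 + $11,100 + $74,700 = $133,000 (under)
No window exceeds $140,000.

No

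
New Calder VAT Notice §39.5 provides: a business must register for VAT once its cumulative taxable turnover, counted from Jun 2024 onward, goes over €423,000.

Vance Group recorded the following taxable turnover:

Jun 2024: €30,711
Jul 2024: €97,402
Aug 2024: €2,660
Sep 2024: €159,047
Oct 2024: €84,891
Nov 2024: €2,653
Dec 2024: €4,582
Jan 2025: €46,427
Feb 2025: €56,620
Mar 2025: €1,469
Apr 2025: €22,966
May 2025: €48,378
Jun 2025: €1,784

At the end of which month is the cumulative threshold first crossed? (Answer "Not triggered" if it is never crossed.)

Jan 2025

Through Jun 2024: €30,711
Through Jul 2024: €128,113
Through Aug 2024: €130,773
Through Sep 2024: €289,820
Through Oct 2024: €374,711
Through Nov 2024: €377,364
Through Dec 2024: €381,946
Through Jan 2025: €428,373 ← exceeds threshold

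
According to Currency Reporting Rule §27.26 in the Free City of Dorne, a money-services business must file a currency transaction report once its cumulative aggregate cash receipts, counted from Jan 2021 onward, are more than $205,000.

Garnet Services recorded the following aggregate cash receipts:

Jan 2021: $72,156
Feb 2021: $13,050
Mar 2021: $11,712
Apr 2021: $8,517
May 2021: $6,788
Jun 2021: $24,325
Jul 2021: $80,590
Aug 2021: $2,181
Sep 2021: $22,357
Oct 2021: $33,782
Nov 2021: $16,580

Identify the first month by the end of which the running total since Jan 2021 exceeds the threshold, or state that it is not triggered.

Jul 2021

Through Jan 2021: $72,156
Through Feb 2021: $85,206
Through Mar 2021: $96,918
Through Apr 2021: $105,435
Through May 2021: $112,223
Through Jun 2021: $136,548
Through Jul 2021: $217,138 ← exceeds threshold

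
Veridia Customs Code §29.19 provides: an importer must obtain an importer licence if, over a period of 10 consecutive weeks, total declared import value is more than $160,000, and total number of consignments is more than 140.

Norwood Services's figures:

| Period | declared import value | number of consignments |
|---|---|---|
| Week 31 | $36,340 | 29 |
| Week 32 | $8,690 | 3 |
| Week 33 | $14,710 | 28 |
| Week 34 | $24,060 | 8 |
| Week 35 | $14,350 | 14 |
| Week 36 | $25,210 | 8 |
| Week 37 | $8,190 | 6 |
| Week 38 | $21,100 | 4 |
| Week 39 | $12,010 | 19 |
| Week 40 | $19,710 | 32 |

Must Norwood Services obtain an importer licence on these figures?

Yes

Total declared import value: $36,340 + $8,690 + $14,710 + $24,060 + $14,350 + $25,210 + $8,190 + $21,100 + $12,010 + $19,710 = $184,370 (> $160,000).
Total number of consignments: 29 + 3 + 28 + 8 + 14 + 8 + 6 + 4 + 19 + 32 = 151 (> 140).
The test is 'and': both thresholds are exceeded.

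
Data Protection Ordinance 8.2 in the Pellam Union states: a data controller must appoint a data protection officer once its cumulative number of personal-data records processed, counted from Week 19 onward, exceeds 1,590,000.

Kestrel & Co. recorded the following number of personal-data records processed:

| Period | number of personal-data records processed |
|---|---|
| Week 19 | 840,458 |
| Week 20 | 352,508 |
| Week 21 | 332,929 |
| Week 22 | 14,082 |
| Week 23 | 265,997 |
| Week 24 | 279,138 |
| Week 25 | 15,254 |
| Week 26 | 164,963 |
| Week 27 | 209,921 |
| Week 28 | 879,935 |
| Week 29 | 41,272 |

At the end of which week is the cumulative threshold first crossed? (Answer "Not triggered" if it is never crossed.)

Through Week 19: 840,458
Through Week 20: 1,192,966
Through Week 21: 1,525,895
Through Week 22: 1,539,977
Through Week 23: 1,805,974 ← exceeds threshold

Week 23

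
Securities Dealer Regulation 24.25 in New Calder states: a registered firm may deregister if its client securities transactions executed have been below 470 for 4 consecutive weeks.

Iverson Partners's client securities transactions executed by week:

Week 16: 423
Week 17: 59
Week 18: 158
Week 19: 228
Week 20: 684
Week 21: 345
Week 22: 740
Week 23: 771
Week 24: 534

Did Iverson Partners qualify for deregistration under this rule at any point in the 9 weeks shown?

Yes

Weeks below 470: Week 16, Week 17, Week 18, Week 19, Week 21.
Longest run of consecutive weeks below the threshold: 4.
4 ≥ 4, so Iverson Partners became eligible.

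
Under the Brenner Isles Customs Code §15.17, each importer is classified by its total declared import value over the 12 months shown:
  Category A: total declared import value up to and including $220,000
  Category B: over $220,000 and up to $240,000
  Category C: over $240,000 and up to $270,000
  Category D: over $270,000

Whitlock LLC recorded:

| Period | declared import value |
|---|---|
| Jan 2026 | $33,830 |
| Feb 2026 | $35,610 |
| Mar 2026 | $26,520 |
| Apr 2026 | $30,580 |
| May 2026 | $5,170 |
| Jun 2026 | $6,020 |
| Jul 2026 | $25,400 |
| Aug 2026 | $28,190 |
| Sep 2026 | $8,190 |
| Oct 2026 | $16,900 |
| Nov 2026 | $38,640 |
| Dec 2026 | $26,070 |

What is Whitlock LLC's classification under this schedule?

Total declared import value: $33,830 + $35,610 + $26,520 + $30,580 + $5,170 + $6,020 + $25,400 + $28,190 + $8,190 + $16,900 + $38,640 + $26,070 = $281,120.
$281,120 > $270,000, so Category D applies.

Category D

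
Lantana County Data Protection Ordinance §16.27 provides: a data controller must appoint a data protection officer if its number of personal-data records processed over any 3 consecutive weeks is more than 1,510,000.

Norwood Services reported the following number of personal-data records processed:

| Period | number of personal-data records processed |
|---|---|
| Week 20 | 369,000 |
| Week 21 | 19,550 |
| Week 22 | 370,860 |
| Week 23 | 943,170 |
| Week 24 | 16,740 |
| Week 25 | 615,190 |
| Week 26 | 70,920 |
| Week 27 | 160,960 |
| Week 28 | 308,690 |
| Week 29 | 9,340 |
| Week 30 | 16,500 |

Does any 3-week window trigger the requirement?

Yes

Week 20–Week 22: 369,000 + 19,550 + 370,860 = 759,410 (under)
Week 21–Week 23: 19,550 + 370,860 + 943,170 = 1,333,580 (under)
Week 22–Week 24: 370,860 + 943,170 + 16,740 = 1,330,770 (under)
Week 23–Week 25: 943,170 + 16,740 + 615,190 = 1,575,100 (over)
Week 24–Week 26: 16,740 + 615,190 + 70,920 = 702,850 (under)
Week 25–Week 27: 615,190 + 70,920 + 160,960 = 847,070 (under)
Week 26–Week 28: 70,920 + 160,960 + 308,690 = 540,570 (under)
Week 27–Week 29: 160,960 + 308,690 + 9,340 = 478,990 (under)
Week 28–Week 30: 308,690 + 9,340 + 16,500 = 334,530 (under)
At least one window exceeds 1,510,000.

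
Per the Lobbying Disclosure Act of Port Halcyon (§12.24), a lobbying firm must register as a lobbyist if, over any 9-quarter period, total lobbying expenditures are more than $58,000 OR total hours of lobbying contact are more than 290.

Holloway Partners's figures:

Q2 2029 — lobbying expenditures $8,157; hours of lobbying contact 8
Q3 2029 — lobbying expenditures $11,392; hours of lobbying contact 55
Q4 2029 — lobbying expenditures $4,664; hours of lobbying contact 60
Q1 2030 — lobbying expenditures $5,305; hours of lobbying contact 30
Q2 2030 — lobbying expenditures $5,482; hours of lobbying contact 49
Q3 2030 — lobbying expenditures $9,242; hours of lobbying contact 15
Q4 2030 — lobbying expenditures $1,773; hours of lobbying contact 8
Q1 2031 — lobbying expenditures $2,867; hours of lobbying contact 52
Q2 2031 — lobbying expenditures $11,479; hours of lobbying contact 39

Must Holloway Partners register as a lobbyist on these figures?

Total lobbying expenditures: $8,157 + $11,392 + $4,664 + $5,305 + $5,482 + $9,242 + $1,773 + $2,867 + $11,479 = $60,361 (> $58,000).
Total hours of lobbying contact: 8 + 55 + 60 + 30 + 49 + 15 + 8 + 52 + 39 = 316 (> 290).
The test is 'or': at least one threshold is exceeded.

Yes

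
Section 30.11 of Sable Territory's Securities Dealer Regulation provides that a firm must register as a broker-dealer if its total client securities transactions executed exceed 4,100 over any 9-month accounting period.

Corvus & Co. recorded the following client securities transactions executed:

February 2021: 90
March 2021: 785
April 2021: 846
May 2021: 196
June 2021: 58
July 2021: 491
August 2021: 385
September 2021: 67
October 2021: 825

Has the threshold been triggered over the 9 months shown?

No

Total client securities transactions executed: 90 + 785 + 846 + 196 + 58 + 491 + 385 + 67 + 825 = 3,743.
3,743 ≤ 4,100, so the threshold is not exceeded.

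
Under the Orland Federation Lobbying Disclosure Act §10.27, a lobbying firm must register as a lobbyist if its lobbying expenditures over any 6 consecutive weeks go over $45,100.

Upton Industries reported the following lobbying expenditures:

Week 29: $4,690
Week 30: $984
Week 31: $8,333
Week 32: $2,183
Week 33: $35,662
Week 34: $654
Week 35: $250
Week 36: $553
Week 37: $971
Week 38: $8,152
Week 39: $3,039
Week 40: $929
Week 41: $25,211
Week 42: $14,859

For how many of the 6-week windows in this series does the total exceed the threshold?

Week 29–Week 34: $4,690 + $984 + $8,333 + $2,183 + $35,662 + $654 = $52,506 (over)
Week 30–Week 35: $984 + $8,333 + $2,183 + $35,662 + $654 + $250 = $48,066 (over)
Week 31–Week 36: $8,333 + $2,183 + $35,662 + $654 + $250 + $553 = $47,635 (over)
Week 32–Week 37: $2,183 + $35,662 + $654 + $250 + $553 + $971 = $40,273 (under)
Week 33–Week 38: $35,662 + $654 + $250 + $553 + $971 + $8,152 = $46,242 (over)
Week 34–Week 39: $654 + $250 + $553 + $971 + $8,152 + $3,039 = $13,619 (under)
Week 35–Week 40: $250 + $553 + $971 + $8,152 + $3,039 + $929 = $13,894 (under)
Week 36–Week 41: $553 + $971 + $8,152 + $3,039 + $929 + $25,211 = $38,855 (under)
Week 37–Week 42: $971 + $8,152 + $3,039 + $929 + $25,211 + $14,859 = $53,161 (over)
5 windows exceed the threshold.

5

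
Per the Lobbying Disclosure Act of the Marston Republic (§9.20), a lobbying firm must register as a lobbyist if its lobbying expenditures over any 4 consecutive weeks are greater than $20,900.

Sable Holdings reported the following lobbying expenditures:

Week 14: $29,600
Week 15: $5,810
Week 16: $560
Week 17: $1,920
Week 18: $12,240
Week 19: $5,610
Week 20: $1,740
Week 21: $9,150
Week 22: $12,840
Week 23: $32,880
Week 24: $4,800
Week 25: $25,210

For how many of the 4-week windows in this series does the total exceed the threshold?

7

Week 14–Week 17: $29,600 + $5,810 + $560 + $1,920 = $37,890 (over)
Week 15–Week 18: $5,810 + $560 + $1,920 + $12,240 = $20,530 (under)
Week 16–Week 19: $560 + $1,920 + $12,240 + $5,610 = $20,330 (under)
Week 17–Week 20: $1,920 + $12,240 + $5,610 + $1,740 = $21,510 (over)
Week 18–Week 21: $12,240 + $5,610 + $1,740 + $9,150 = $28,740 (over)
Week 19–Week 22: $5,610 + $1,740 + $9,150 + $12,840 = $29,340 (over)
Week 20–Week 23: $1,740 + $9,150 + $12,840 + $32,880 = $56,610 (over)
Week 21–Week 24: $9,150 + $12,840 + $32,880 + $4,800 = $59,670 (over)
Week 22–Week 25: $12,840 + $32,880 + $4,800 + $25,210 = $75,730 (over)
7 windows exceed the threshold.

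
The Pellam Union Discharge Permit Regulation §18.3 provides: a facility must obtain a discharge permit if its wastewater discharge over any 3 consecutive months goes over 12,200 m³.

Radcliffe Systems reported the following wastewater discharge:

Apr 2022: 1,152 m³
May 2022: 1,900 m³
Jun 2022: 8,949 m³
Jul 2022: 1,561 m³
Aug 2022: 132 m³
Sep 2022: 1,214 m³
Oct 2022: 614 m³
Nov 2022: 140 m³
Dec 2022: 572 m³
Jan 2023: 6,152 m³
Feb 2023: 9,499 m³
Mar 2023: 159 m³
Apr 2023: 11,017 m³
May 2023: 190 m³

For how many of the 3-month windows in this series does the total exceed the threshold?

Apr 2022–Jun 2022: 1,152 m³ + 1,900 m³ + 8,949 m³ = 12,001 m³ (under)
May 2022–Jul 2022: 1,900 m³ + 8,949 m³ + 1,561 m³ = 12,410 m³ (over)
Jun 2022–Aug 2022: 8,949 m³ + 1,561 m³ + 132 m³ = 10,642 m³ (under)
Jul 2022–Sep 2022: 1,561 m³ + 132 m³ + 1,214 m³ = 2,907 m³ (under)
Aug 2022–Oct 2022: 132 m³ + 1,214 m³ + 614 m³ = 1,960 m³ (under)
Sep 2022–Nov 2022: 1,214 m³ + 614 m³ + 140 m³ = 1,968 m³ (under)
Oct 2022–Dec 2022: 614 m³ + 140 m³ + 572 m³ = 1,326 m³ (under)
Nov 2022–Jan 2023: 140 m³ + 572 m³ + 6,152 m³ = 6,864 m³ (under)
Dec 2022–Feb 2023: 572 m³ + 6,152 m³ + 9,499 m³ = 16,223 m³ (over)
Jan 2023–Mar 2023: 6,152 m³ + 9,499 m³ + 159 m³ = 15,810 m³ (over)
Feb 2023–Apr 2023: 9,499 m³ + 159 m³ + 11,017 m³ = 20,675 m³ (over)
Mar 2023–May 2023: 159 m³ + 11,017 m³ + 190 m³ = 11,366 m³ (under)
4 windows exceed the threshold.

4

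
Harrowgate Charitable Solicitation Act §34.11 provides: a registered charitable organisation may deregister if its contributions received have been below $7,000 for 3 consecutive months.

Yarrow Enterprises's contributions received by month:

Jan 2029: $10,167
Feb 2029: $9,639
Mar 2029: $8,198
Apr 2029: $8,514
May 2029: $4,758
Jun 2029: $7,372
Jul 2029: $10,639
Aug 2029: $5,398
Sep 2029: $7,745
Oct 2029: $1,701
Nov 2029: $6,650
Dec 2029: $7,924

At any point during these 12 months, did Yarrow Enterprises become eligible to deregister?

Months below $7,000: May 2029, Aug 2029, Oct 2029, Nov 2029.
Longest run of consecutive months below the threshold: 2.
2 < 3, so Yarrow Enterprises never became eligible.

No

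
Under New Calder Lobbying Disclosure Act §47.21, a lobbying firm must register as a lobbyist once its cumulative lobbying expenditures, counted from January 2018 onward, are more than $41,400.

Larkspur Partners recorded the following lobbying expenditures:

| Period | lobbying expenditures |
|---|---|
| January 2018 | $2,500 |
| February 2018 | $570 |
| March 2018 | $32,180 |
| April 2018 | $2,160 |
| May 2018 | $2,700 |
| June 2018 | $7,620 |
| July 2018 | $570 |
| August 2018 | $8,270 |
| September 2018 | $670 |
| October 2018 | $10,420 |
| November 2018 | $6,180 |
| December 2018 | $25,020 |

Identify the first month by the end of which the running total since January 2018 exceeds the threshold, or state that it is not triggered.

Through January 2018: $2,500
Through February 2018: $3,070
Through March 2018: $35,250
Through April 2018: $37,410
Through May 2018: $40,110
Through June 2018: $47,730 ← exceeds threshold

June 2018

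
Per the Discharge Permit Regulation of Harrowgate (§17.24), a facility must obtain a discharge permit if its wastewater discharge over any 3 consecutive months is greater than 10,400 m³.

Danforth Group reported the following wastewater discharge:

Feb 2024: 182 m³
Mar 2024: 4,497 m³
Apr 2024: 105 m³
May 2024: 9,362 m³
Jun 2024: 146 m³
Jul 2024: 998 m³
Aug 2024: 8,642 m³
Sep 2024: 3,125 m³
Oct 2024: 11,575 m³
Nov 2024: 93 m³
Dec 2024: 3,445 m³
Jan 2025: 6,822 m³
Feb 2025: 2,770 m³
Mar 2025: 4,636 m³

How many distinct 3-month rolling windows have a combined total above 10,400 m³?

8

Feb 2024–Apr 2024: 182 m³ + 4,497 m³ + 105 m³ = 4,784 m³ (under)
Mar 2024–May 2024: 4,497 m³ + 105 m³ + 9,362 m³ = 13,964 m³ (over)
Apr 2024–Jun 2024: 105 m³ + 9,362 m³ + 146 m³ = 9,613 m³ (under)
May 2024–Jul 2024: 9,362 m³ + 146 m³ + 998 m³ = 10,506 m³ (over)
Jun 2024–Aug 2024: 146 m³ + 998 m³ + 8,642 m³ = 9,786 m³ (under)
Jul 2024–Sep 2024: 998 m³ + 8,642 m³ + 3,125 m³ = 12,765 m³ (over)
Aug 2024–Oct 2024: 8,642 m³ + 3,125 m³ + 11,575 m³ = 23,342 m³ (over)
Sep 2024–Nov 2024: 3,125 m³ + 11,575 m³ + 93 m³ = 14,793 m³ (over)
Oct 2024–Dec 2024: 11,575 m³ + 93 m³ + 3,445 m³ = 15,113 m³ (over)
Nov 2024–Jan 2025: 93 m³ + 3,445 m³ + 6,822 m³ = 10,360 m³ (under)
Dec 2024–Feb 2025: 3,445 m³ + 6,822 m³ + 2,770 m³ = 13,037 m³ (over)
Jan 2025–Mar 2025: 6,822 m³ + 2,770 m³ + 4,636 m³ = 14,228 m³ (over)
8 windows exceed the threshold.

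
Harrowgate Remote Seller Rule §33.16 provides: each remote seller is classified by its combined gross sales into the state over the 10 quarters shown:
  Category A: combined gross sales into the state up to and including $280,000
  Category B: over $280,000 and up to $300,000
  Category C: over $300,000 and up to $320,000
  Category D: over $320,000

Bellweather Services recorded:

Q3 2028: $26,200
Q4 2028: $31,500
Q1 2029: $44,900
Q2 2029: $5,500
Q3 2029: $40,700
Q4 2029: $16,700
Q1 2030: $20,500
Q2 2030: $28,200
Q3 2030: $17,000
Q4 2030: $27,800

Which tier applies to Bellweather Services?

Combined gross sales into the state: $26,200 + $31,500 + $44,900 + $5,500 + $40,700 + $16,700 + $20,500 + $28,200 + $17,000 + $27,800 = $259,000.
$259,000 ≤ $280,000, so Category A applies.

Category A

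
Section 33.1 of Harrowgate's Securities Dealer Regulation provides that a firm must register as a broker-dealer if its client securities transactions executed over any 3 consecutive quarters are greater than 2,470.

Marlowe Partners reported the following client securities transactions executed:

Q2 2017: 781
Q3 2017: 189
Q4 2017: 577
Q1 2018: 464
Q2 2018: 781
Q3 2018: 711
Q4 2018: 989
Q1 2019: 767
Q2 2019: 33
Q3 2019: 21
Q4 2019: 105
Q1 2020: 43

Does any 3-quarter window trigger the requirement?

Q2 2017–Q4 2017: 781 + 189 + 577 = 1,547 (under)
Q3 2017–Q1 2018: 189 + 577 + 464 = 1,230 (under)
Q4 2017–Q2 2018: 577 + 464 + 781 = 1,822 (under)
Q1 2018–Q3 2018: 464 + 781 + 711 = 1,956 (under)
Q2 2018–Q4 2018: 781 + 711 + 989 = 2,481 (over)
Q3 2018–Q1 2019: 711 + 989 + 767 = 2,467 (under)
Q4 2018–Q2 2019: 989 + 767 + 33 = 1,789 (under)
Q1 2019–Q3 2019: 767 + 33 + 21 = 821 (under)
Q2 2019–Q4 2019: 33 + 21 + 105 = 159 (under)
Q3 2019–Q1 2020: 21 + 105 + 43 = 169 (under)
At least one window exceeds 2,470.

Yes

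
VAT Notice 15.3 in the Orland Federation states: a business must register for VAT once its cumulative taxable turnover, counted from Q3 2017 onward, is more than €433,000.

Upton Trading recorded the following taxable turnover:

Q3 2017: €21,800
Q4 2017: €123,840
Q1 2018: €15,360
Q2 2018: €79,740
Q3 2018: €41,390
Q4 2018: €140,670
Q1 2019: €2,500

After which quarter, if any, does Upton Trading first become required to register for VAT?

Through Q3 2017: €21,800
Through Q4 2017: €145,640
Through Q1 2018: €161,000
Through Q2 2018: €240,740
Through Q3 2018: €282,130
Through Q4 2018: €422,800
Through Q1 2019: €425,300
Final cumulative total €425,300 ≤ €433,000; the threshold is never exceeded.

Not triggered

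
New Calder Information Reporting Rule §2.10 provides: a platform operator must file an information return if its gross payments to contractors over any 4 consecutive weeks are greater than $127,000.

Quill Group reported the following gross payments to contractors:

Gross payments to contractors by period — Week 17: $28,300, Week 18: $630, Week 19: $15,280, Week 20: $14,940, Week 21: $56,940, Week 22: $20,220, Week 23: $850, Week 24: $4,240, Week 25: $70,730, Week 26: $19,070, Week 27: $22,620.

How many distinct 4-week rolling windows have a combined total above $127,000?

0

Week 17–Week 20: $28,300 + $630 + $15,280 + $14,940 = $59,150 (under)
Week 18–Week 21: $630 + $15,280 + $14,940 + $56,940 = $87,790 (under)
Week 19–Week 22: $15,280 + $14,940 + $56,940 + $20,220 = $107,380 (under)
Week 20–Week 23: $14,940 + $56,940 + $20,220 + $850 = $92,950 (under)
Week 21–Week 24: $56,940 + $20,220 + $850 + $4,240 = $82,250 (under)
Week 22–Week 25: $20,220 + $850 + $4,240 + $70,730 = $96,040 (under)
Week 23–Week 26: $850 + $4,240 + $70,730 + $19,070 = $94,890 (under)
Week 24–Week 27: $4,240 + $70,730 + $19,070 + $22,620 = $116,660 (under)
0 windows exceed the threshold.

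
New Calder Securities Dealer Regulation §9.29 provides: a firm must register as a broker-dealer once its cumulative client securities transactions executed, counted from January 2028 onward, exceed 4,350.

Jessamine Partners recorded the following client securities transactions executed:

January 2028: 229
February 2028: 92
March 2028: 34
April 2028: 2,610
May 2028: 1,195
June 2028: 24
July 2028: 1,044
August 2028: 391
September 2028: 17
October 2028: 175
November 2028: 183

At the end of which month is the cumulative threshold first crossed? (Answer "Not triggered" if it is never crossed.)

July 2028

Through January 2028: 229
Through February 2028: 321
Through March 2028: 355
Through April 2028: 2,965
Through May 2028: 4,160
Through June 2028: 4,184
Through July 2028: 5,228 ← exceeds threshold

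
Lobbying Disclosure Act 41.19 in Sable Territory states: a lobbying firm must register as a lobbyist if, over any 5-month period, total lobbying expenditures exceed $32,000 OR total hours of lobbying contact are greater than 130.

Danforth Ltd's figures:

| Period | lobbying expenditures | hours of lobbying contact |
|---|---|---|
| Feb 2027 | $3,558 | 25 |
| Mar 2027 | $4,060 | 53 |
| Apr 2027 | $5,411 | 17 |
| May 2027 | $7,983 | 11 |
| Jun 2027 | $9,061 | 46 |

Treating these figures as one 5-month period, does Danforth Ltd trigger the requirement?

Yes

Total lobbying expenditures: $3,558 + $4,060 + $5,411 + $7,983 + $9,061 = $30,073 (≤ $32,000).
Total hours of lobbying contact: 25 + 53 + 17 + 11 + 46 = 152 (> 130).
The test is 'or': at least one threshold is exceeded.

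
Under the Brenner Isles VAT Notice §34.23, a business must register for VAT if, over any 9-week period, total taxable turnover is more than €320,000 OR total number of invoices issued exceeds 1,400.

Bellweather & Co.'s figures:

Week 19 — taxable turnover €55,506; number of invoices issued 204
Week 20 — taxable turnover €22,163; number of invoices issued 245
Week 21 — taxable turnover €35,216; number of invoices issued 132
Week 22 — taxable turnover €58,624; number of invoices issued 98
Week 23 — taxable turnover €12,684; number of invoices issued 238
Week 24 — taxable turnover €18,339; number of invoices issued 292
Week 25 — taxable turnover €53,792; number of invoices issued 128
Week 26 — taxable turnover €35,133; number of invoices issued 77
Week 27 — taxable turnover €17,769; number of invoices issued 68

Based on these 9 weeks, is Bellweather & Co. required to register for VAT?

Total taxable turnover: €55,506 + €22,163 + €35,216 + €58,624 + €12,684 + €18,339 + €53,792 + €35,133 + €17,769 = €309,226 (≤ €320,000).
Total number of invoices issued: 204 + 245 + 132 + 98 + 238 + 292 + 128 + 77 + 68 = 1,482 (> 1,400).
The test is 'or': at least one threshold is exceeded.

Yes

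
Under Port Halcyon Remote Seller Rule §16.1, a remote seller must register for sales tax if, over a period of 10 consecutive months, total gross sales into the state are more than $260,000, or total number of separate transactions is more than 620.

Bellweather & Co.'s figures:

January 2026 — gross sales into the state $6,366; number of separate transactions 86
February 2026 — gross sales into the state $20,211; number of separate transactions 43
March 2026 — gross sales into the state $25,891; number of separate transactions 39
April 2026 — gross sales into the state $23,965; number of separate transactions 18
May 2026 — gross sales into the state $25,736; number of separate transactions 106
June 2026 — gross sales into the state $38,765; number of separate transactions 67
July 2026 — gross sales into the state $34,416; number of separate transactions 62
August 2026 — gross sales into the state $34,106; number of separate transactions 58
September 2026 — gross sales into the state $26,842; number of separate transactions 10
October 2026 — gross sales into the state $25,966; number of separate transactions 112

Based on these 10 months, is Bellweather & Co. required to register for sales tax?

Total gross sales into the state: $6,366 + $20,211 + $25,891 + $23,965 + $25,736 + $38,765 + $34,416 + $34,106 + $26,842 + $25,966 = $262,264 (> $260,000).
Total number of separate transactions: 86 + 43 + 39 + 18 + 106 + 67 + 62 + 58 + 10 + 112 = 601 (≤ 620).
The test is 'or': at least one threshold is exceeded.

Yes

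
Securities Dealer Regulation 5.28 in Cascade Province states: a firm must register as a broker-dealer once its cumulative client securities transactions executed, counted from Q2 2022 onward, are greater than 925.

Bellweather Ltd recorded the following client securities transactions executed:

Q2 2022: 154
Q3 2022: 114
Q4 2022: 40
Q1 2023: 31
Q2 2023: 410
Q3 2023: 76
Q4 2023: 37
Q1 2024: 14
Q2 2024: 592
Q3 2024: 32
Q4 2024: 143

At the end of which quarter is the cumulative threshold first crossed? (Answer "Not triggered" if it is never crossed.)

Q2 2024

Through Q2 2022: 154
Through Q3 2022: 268
Through Q4 2022: 308
Through Q1 2023: 339
Through Q2 2023: 749
Through Q3 2023: 825
Through Q4 2023: 862
Through Q1 2024: 876
Through Q2 2024: 1,468 ← exceeds threshold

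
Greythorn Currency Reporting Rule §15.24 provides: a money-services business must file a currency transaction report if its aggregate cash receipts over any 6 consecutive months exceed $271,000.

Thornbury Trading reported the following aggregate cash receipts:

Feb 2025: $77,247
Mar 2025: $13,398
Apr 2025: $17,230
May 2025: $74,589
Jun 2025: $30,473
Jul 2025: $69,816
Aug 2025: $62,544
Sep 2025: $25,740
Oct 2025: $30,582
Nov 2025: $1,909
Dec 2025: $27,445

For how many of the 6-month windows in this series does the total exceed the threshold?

Feb 2025–Jul 2025: $77,247 + $13,398 + $17,230 + $74,589 + $30,473 + $69,816 = $282,753 (over)
Mar 2025–Aug 2025: $13,398 + $17,230 + $74,589 + $30,473 + $69,816 + $62,544 = $268,050 (under)
Apr 2025–Sep 2025: $17,230 + $74,589 + $30,473 + $69,816 + $62,544 + $25,740 = $280,392 (over)
May 2025–Oct 2025: $74,589 + $30,473 + $69,816 + $62,544 + $25,740 + $30,582 = $293,744 (over)
Jun 2025–Nov 2025: $30,473 + $69,816 + $62,544 + $25,740 + $30,582 + $1,909 = $221,064 (under)
Jul 2025–Dec 2025: $69,816 + $62,544 + $25,740 + $30,582 + $1,909 + $27,445 = $218,036 (under)
3 windows exceed the threshold.

3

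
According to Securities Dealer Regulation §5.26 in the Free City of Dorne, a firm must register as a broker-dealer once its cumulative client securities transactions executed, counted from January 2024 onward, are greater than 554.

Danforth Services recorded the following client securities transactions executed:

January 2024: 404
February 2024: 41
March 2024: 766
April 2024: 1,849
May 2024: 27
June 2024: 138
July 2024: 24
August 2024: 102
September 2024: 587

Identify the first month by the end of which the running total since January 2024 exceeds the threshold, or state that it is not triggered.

Through January 2024: 404
Through February 2024: 445
Through March 2024: 1,211 ← exceeds threshold

March 2024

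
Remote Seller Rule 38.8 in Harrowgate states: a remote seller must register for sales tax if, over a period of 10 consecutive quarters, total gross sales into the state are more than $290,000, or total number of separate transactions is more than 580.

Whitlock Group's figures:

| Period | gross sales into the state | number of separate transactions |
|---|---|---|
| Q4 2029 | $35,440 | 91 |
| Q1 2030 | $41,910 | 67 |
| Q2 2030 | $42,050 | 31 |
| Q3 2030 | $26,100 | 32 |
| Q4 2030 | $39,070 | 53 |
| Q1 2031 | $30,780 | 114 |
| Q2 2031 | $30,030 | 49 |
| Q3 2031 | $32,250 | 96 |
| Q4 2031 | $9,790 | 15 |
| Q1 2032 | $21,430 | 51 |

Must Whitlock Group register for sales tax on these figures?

Yes

Total gross sales into the state: $35,440 + $41,910 + $42,050 + $26,100 + $39,070 + $30,780 + $30,030 + $32,250 + $9,790 + $21,430 = $308,850 (> $290,000).
Total number of separate transactions: 91 + 67 + 31 + 32 + 53 + 114 + 49 + 96 + 15 + 51 = 599 (> 580).
The test is 'or': at least one threshold is exceeded.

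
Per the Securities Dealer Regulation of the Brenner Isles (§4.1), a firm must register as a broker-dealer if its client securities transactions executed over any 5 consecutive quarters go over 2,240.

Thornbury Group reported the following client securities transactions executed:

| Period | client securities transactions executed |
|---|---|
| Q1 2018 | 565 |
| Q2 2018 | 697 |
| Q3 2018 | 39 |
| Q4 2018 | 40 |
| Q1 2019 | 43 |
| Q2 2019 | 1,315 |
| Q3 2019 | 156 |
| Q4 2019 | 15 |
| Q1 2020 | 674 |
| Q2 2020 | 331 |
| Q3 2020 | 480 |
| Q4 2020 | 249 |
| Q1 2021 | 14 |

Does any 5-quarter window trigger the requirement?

Q1 2018–Q1 2019: 565 + 697 + 39 + 40 + 43 = 1,384 (under)
Q2 2018–Q2 2019: 697 + 39 + 40 + 43 + 1,315 = 2,134 (under)
Q3 2018–Q3 2019: 39 + 40 + 43 + 1,315 + 156 = 1,593 (under)
Q4 2018–Q4 2019: 40 + 43 + 1,315 + 156 + 15 = 1,569 (under)
Q1 2019–Q1 2020: 43 + 1,315 + 156 + 15 + 674 = 2,203 (under)
Q2 2019–Q2 2020: 1,315 + 156 + 15 + 674 + 331 = 2,491 (over)
Q3 2019–Q3 2020: 156 + 15 + 674 + 331 + 480 = 1,656 (under)
Q4 2019–Q4 2020: 15 + 674 + 331 + 480 + 249 = 1,749 (under)
Q1 2020–Q1 2021: 674 + 331 + 480 + 249 + 14 = 1,748 (under)
At least one window exceeds 2,240.

Yes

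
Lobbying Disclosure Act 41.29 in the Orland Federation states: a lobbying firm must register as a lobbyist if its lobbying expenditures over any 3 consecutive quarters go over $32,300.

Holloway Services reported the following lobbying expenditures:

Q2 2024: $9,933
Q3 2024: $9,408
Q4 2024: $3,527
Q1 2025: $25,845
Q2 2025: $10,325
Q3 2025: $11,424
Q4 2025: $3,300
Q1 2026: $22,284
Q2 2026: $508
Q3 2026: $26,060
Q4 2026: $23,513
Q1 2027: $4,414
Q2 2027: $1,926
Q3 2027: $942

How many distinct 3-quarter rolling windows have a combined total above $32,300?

Q2 2024–Q4 2024: $9,933 + $9,408 + $3,527 = $22,868 (under)
Q3 2024–Q1 2025: $9,408 + $3,527 + $25,845 = $38,780 (over)
Q4 2024–Q2 2025: $3,527 + $25,845 + $10,325 = $39,697 (over)
Q1 2025–Q3 2025: $25,845 + $10,325 + $11,424 = $47,594 (over)
Q2 2025–Q4 2025: $10,325 + $11,424 + $3,300 = $25,049 (under)
Q3 2025–Q1 2026: $11,424 + $3,300 + $22,284 = $37,008 (over)
Q4 2025–Q2 2026: $3,300 + $22,284 + $508 = $26,092 (under)
Q1 2026–Q3 2026: $22,284 + $508 + $26,060 = $48,852 (over)
Q2 2026–Q4 2026: $508 + $26,060 + $23,513 = $50,081 (over)
Q3 2026–Q1 2027: $26,060 + $23,513 + $4,414 = $53,987 (over)
Q4 2026–Q2 2027: $23,513 + $4,414 + $1,926 = $29,853 (under)
Q1 2027–Q3 2027: $4,414 + $1,926 + $942 = $7,282 (under)
7 windows exceed the threshold.

7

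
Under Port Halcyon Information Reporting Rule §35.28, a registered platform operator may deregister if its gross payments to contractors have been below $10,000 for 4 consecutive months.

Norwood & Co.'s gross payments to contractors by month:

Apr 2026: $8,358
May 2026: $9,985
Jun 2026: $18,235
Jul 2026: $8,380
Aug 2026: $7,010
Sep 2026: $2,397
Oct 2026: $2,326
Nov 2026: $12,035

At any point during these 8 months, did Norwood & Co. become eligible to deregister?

Yes

Months below $10,000: Apr 2026, May 2026, Jul 2026, Aug 2026, Sep 2026, Oct 2026.
Longest run of consecutive months below the threshold: 4.
4 ≥ 4, so Norwood & Co. became eligible.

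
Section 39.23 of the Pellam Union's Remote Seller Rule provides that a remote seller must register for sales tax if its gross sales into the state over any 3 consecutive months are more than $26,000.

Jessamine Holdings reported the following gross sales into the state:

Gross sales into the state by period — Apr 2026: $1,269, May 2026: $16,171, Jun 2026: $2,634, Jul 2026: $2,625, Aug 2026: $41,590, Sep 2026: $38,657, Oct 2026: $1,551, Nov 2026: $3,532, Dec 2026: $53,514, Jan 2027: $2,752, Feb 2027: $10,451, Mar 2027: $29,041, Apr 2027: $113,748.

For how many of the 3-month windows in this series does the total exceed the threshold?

Apr 2026–Jun 2026: $1,269 + $16,171 + $2,634 = $20,074 (under)
May 2026–Jul 2026: $16,171 + $2,634 + $2,625 = $21,430 (under)
Jun 2026–Aug 2026: $2,634 + $2,625 + $41,590 = $46,849 (over)
Jul 2026–Sep 2026: $2,625 + $41,590 + $38,657 = $82,872 (over)
Aug 2026–Oct 2026: $41,590 + $38,657 + $1,551 = $81,798 (over)
Sep 2026–Nov 2026: $38,657 + $1,551 + $3,532 = $43,740 (over)
Oct 2026–Dec 2026: $1,551 + $3,532 + $53,514 = $58,597 (over)
Nov 2026–Jan 2027: $3,532 + $53,514 + $2,752 = $59,798 (over)
Dec 2026–Feb 2027: $53,514 + $2,752 + $10,451 = $66,717 (over)
Jan 2027–Mar 2027: $2,752 + $10,451 + $29,041 = $42,244 (over)
Feb 2027–Apr 2027: $10,451 + $29,041 + $113,748 = $153,240 (over)
9 windows exceed the threshold.

9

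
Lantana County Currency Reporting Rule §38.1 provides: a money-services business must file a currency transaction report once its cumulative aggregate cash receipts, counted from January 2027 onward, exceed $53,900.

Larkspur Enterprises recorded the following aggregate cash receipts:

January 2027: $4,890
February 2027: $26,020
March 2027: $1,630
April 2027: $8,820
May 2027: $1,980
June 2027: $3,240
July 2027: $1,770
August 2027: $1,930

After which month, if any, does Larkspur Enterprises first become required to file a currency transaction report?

Through January 2027: $4,890
Through February 2027: $30,910
Through March 2027: $32,540
Through April 2027: $41,360
Through May 2027: $43,340
Through June 2027: $46,580
Through July 2027: $48,350
Through August 2027: $50,280
Final cumulative total $50,280 ≤ $53,900; the threshold is never exceeded.

Not triggered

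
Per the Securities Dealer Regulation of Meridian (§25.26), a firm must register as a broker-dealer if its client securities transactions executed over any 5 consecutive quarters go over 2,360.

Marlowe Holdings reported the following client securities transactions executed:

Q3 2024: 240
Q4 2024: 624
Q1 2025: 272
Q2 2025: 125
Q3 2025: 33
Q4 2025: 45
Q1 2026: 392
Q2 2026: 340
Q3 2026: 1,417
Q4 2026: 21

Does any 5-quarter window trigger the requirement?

No

Q3 2024–Q3 2025: 240 + 624 + 272 + 125 + 33 = 1,294 (under)
Q4 2024–Q4 2025: 624 + 272 + 125 + 33 + 45 = 1,099 (under)
Q1 2025–Q1 2026: 272 + 125 + 33 + 45 + 392 = 867 (under)
Q2 2025–Q2 2026: 125 + 33 + 45 + 392 + 340 = 935 (under)
Q3 2025–Q3 2026: 33 + 45 + 392 + 340 + 1,417 = 2,227 (under)
Q4 2025–Q4 2026: 45 + 392 + 340 + 1,417 + 21 = 2,215 (under)
No window exceeds 2,360.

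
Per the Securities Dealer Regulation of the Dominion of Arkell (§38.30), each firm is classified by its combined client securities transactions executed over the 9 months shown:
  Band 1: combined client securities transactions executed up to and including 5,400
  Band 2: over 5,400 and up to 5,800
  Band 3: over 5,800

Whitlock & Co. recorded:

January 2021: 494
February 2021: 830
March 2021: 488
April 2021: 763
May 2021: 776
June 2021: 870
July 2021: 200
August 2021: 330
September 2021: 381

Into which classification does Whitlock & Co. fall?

Combined client securities transactions executed: 494 + 830 + 488 + 763 + 776 + 870 + 200 + 330 + 381 = 5,132.
5,132 ≤ 5,400, so Band 1 applies.

Band 1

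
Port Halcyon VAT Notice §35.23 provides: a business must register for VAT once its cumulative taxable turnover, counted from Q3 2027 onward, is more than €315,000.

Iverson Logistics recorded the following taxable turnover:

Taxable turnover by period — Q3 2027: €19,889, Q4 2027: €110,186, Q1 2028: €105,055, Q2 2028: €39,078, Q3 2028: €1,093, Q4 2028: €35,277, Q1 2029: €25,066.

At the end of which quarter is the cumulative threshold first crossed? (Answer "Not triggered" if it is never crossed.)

Q1 2029

Through Q3 2027: €19,889
Through Q4 2027: €130,075
Through Q1 2028: €235,130
Through Q2 2028: €274,208
Through Q3 2028: €275,301
Through Q4 2028: €310,578
Through Q1 2029: €335,644 ← exceeds threshold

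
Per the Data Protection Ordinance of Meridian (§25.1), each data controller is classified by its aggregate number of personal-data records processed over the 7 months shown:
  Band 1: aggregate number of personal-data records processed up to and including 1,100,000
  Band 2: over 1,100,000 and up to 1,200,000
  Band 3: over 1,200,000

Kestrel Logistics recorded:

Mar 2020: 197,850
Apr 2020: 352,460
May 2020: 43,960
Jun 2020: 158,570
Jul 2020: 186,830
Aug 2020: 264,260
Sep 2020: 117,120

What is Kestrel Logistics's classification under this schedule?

Aggregate number of personal-data records processed: 197,850 + 352,460 + 43,960 + 158,570 + 186,830 + 264,260 + 117,120 = 1,321,050.
1,321,050 > 1,200,000, so Band 3 applies.

Band 3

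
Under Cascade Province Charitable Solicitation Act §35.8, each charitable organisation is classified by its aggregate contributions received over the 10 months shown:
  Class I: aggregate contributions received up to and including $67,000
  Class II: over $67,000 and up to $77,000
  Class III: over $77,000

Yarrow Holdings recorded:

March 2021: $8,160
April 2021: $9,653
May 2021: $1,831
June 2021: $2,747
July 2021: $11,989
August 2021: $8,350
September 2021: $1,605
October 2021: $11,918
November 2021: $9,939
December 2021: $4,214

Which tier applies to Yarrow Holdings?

Aggregate contributions received: $8,160 + $9,653 + $1,831 + $2,747 + $11,989 + $8,350 + $1,605 + $11,918 + $9,939 + $4,214 = $70,406.
$67,000 < $70,406 ≤ $77,000, so Class II applies.

Class II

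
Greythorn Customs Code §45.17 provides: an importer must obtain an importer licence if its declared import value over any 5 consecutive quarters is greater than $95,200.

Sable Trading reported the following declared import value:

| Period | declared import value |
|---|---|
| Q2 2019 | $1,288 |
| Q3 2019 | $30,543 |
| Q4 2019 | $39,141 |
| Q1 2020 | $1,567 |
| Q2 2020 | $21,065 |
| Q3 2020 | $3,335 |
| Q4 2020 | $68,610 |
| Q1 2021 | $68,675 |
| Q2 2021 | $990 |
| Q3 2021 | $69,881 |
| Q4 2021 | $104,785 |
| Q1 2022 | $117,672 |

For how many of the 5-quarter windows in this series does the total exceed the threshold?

7

Q2 2019–Q2 2020: $1,288 + $30,543 + $39,141 + $1,567 + $21,065 = $93,604 (under)
Q3 2019–Q3 2020: $30,543 + $39,141 + $1,567 + $21,065 + $3,335 = $95,651 (over)
Q4 2019–Q4 2020: $39,141 + $1,567 + $21,065 + $3,335 + $68,610 = $133,718 (over)
Q1 2020–Q1 2021: $1,567 + $21,065 + $3,335 + $68,610 + $68,675 = $163,252 (over)
Q2 2020–Q2 2021: $21,065 + $3,335 + $68,610 + $68,675 + $990 = $162,675 (over)
Q3 2020–Q3 2021: $3,335 + $68,610 + $68,675 + $990 + $69,881 = $211,491 (over)
Q4 2020–Q4 2021: $68,610 + $68,675 + $990 + $69,881 + $104,785 = $312,941 (over)
Q1 2021–Q1 2022: $68,675 + $990 + $69,881 + $104,785 + $117,672 = $362,003 (over)
7 windows exceed the threshold.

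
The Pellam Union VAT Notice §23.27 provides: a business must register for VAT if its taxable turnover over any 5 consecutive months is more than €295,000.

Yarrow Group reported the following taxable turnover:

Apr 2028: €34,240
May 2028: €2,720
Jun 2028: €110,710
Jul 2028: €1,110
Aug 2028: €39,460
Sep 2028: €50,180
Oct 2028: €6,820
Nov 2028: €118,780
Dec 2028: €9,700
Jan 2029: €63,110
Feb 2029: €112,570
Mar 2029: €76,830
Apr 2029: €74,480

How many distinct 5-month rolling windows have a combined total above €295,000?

Apr 2028–Aug 2028: €34,240 + €2,720 + €110,710 + €1,110 + €39,460 = €188,240 (under)
May 2028–Sep 2028: €2,720 + €110,710 + €1,110 + €39,460 + €50,180 = €204,180 (under)
Jun 2028–Oct 2028: €110,710 + €1,110 + €39,460 + €50,180 + €6,820 = €208,280 (under)
Jul 2028–Nov 2028: €1,110 + €39,460 + €50,180 + €6,820 + €118,780 = €216,350 (under)
Aug 2028–Dec 2028: €39,460 + €50,180 + €6,820 + €118,780 + €9,700 = €224,940 (under)
Sep 2028–Jan 2029: €50,180 + €6,820 + €118,780 + €9,700 + €63,110 = €248,590 (under)
Oct 2028–Feb 2029: €6,820 + €118,780 + €9,700 + €63,110 + €112,570 = €310,980 (over)
Nov 2028–Mar 2029: €118,780 + €9,700 + €63,110 + €112,570 + €76,830 = €380,990 (over)
Dec 2028–Apr 2029: €9,700 + €63,110 + €112,570 + €76,830 + €74,480 = €336,690 (over)
3 windows exceed the threshold.

3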